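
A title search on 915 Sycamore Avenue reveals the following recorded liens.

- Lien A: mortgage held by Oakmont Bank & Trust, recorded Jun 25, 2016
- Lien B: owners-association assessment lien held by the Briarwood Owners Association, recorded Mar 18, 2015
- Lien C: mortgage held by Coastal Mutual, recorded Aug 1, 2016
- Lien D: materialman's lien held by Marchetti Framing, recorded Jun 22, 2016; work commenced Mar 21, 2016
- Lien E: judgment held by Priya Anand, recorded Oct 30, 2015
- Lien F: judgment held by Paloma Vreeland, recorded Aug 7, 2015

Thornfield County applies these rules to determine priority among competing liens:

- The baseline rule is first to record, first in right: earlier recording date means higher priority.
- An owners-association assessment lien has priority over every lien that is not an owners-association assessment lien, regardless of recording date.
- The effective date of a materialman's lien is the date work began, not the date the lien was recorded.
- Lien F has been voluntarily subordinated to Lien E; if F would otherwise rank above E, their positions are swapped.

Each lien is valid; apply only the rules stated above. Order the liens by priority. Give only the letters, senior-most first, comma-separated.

B, E, F, D, A, C

Effective dates: D relates back to Mar 21, 2016 (work commenced).
B, as an owners-association assessment lien, has superpriority and ranks first.
The other liens, earliest effective date first: F (Aug 7, 2015), E (Oct 30, 2015), D (Mar 21, 2016), A (Jun 25, 2016), C (Aug 1, 2016).
Because F would otherwise rank above E, the subordination swaps them.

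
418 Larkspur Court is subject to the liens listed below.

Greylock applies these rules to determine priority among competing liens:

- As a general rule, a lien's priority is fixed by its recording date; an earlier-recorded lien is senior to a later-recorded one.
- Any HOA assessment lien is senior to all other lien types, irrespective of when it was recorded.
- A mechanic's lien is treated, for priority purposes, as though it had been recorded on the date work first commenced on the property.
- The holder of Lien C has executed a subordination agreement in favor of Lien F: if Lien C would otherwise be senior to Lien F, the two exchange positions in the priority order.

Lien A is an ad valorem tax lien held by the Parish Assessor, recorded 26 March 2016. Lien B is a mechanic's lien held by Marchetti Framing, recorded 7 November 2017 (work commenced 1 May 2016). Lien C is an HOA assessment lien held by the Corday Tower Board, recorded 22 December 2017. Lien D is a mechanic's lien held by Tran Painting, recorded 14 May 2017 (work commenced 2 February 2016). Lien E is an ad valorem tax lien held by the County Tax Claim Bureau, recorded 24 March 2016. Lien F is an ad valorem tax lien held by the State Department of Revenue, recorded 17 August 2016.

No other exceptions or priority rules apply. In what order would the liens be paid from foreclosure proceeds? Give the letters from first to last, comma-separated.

F, D, E, A, B, C

Adjusting effective dates: B is treated as recorded 1 May 2016, the work-commencement date; D's effective date is 2 February 2016, when work began.
C is an HOA assessment lien and takes priority over every other lien.
Remaining liens by effective date: D (2 February 2016), E (24 March 2016), A (26 March 2016), B (1 May 2016), F (17 August 2016).
Because C would otherwise rank above F, the subordination swaps them.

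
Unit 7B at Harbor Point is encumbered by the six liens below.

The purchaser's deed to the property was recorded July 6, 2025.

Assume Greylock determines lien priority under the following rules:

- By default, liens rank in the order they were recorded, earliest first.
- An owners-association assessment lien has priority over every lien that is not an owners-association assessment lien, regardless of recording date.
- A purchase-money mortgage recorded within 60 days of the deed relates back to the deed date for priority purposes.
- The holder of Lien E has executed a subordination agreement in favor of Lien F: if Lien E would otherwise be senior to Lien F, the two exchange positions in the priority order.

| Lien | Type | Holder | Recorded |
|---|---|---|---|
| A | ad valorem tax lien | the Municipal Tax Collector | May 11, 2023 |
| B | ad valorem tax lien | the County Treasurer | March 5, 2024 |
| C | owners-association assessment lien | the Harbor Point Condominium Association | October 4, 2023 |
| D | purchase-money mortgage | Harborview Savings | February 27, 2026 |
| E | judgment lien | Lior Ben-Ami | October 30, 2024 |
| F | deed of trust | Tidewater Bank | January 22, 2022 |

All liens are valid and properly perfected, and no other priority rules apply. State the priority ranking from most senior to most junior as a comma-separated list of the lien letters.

Adjusting effective dates: D missed the 60-day window (236 days after the deed), so its recording date stands.
As an owners-association assessment lien, C is senior to every other lien.
Among the remaining liens, by effective date: F (January 22, 2022), A (May 11, 2023), B (March 5, 2024), E (October 30, 2024), D (February 27, 2026).
E already ranks below F; the subordination has no effect.

C, F, A, B, E, D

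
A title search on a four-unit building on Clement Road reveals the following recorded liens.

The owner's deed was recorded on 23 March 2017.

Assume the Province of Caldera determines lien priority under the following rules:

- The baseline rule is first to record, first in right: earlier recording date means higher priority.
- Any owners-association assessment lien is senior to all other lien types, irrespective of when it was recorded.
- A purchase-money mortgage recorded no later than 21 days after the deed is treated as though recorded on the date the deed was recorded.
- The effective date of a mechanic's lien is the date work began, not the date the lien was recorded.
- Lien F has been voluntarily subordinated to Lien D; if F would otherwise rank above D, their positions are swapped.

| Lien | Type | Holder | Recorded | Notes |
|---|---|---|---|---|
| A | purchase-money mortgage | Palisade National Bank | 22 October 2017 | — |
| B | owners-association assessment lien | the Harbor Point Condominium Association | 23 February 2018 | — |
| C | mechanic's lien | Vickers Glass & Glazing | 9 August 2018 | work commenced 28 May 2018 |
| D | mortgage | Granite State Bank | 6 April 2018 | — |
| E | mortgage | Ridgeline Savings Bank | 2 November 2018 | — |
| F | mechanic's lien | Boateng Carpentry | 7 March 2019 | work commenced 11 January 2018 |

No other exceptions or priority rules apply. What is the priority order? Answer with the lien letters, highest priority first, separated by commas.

First, effective dates: A was recorded 213 days after the deed, outside the 21-day window, so it keeps its recording date; C relates back to 28 May 2018 (work commenced); F is treated as recorded 11 January 2018, the work-commencement date.
B, as an owners-association assessment lien, has superpriority and ranks first.
Ordering the rest by effective date: A (22 October 2017), F (11 January 2018), D (6 April 2018), C (28 May 2018), E (2 November 2018).
F would otherwise be senior to D, so under the subordination agreement F and D exchange positions.

B, A, D, F, C, E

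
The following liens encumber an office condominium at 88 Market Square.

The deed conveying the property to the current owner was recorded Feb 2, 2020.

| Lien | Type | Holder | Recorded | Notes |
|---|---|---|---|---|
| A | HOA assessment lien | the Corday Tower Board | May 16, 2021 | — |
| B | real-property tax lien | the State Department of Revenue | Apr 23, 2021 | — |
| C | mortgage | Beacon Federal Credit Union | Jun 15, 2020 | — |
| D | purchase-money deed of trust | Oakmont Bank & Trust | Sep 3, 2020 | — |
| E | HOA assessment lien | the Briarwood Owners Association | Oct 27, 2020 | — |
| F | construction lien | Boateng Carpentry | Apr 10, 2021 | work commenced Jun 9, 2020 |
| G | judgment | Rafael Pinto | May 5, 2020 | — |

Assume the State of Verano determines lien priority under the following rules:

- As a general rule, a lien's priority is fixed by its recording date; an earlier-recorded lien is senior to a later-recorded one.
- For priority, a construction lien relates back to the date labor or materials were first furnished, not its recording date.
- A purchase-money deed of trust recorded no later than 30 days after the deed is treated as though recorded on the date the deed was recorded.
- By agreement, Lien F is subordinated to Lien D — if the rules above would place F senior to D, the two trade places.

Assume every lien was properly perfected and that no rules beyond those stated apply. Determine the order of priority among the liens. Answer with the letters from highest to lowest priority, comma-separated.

Adjusting effective dates: D missed the 30-day window (214 days after the deed), so its recording date stands; F is treated as recorded Jun 9, 2020, the work-commencement date.
Sorted by effective date: G (May 5, 2020), F (Jun 9, 2020), C (Jun 15, 2020), D (Sep 3, 2020), E (Oct 27, 2020), B (Apr 23, 2021), A (May 16, 2021).
F is senior to D before the subordination, so the two trade places.

G, D, C, F, E, B, A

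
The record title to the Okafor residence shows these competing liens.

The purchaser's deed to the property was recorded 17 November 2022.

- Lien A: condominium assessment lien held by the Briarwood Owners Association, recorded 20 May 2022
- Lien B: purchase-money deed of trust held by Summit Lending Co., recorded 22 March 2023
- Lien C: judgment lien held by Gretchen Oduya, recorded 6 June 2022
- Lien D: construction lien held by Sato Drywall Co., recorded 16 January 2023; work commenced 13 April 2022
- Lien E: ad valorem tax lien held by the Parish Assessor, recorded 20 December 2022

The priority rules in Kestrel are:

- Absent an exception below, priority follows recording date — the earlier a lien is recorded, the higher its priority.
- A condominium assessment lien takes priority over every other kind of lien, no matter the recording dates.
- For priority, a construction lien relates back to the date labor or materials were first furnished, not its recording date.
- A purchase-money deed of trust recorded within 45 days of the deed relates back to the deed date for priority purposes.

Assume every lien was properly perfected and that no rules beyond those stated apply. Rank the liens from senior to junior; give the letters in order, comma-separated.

A, D, C, E, B

Effective dates: B was recorded 125 days after the deed — beyond 45 days — so no relation-back applies; D's effective date is 13 April 2022, when work began.
A is a condominium assessment lien, so it outranks all other liens regardless of date.
Among the remaining liens, by effective date: D (13 April 2022), C (6 June 2022), E (20 December 2022), B (22 March 2023).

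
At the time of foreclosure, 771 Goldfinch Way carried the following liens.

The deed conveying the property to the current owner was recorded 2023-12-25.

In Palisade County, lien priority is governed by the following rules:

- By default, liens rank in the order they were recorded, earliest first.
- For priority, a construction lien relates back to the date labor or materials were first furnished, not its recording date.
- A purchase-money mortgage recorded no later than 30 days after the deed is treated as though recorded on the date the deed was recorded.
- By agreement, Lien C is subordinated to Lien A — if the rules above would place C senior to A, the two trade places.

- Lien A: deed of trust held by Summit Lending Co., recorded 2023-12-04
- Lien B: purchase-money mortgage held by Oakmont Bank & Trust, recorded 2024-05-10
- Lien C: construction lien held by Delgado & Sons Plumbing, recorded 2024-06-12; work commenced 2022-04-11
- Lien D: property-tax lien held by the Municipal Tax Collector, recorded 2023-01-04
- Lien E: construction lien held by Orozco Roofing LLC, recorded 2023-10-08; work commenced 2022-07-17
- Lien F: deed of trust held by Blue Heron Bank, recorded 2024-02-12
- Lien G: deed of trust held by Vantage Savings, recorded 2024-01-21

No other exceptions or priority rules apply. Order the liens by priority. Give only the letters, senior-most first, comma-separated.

A, E, D, C, G, F, B

Adjusting effective dates: B was recorded 137 days after the deed, outside the 30-day window, so it keeps its recording date; C's effective date is 2022-04-11, when work began; E relates back to 2022-07-17 (work commenced).
By effective date: C (2022-04-11), E (2022-07-17), D (2023-01-04), A (2023-12-04), G (2024-01-21), F (2024-02-12), B (2024-05-10).
Because C would otherwise rank above A, the subordination swaps them.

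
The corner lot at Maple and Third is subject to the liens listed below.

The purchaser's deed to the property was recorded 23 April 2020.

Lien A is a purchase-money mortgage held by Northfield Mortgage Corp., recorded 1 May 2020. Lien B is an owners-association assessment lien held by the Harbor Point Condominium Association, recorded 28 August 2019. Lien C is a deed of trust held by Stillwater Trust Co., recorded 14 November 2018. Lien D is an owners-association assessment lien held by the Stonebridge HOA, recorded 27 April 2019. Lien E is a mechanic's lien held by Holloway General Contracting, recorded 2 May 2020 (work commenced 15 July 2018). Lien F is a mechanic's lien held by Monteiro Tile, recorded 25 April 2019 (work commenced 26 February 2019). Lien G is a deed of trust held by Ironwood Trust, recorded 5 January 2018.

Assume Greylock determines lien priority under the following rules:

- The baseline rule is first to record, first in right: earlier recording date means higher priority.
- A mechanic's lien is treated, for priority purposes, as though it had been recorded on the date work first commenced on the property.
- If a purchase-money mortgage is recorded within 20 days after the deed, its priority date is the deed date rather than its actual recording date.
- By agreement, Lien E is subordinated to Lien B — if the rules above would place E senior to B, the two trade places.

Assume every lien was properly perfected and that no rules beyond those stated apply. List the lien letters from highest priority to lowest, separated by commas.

G, B, C, F, D, E, A

Effective dates: A was recorded within the 20-day window, so its effective date is the deed date 23 April 2020; E relates back to 15 July 2018 (work commenced); F is treated as recorded 26 February 2019, the work-commencement date.
Ordering by effective date: G (5 January 2018), E (15 July 2018), C (14 November 2018), F (26 February 2019), D (27 April 2019), B (28 August 2019), A (23 April 2020).
E would otherwise be senior to B, so under the subordination agreement E and B exchange positions.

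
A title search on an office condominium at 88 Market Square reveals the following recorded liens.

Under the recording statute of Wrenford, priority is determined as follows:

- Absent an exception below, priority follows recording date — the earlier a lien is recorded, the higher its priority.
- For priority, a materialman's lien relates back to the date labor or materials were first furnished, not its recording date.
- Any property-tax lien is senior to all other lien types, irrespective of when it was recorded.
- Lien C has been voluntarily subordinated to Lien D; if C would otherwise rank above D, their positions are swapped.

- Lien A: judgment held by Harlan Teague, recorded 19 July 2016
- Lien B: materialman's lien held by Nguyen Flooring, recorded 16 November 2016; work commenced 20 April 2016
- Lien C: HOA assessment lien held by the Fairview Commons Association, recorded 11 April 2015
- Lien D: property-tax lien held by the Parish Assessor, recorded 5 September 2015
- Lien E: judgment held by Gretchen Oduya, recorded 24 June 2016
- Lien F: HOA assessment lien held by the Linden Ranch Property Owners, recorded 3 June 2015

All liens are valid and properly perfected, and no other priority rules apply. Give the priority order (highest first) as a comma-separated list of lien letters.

D, C, F, B, E, A

Effective dates after the stated exceptions: B is treated as recorded 20 April 2016, the work-commencement date.
As a property-tax lien, D is senior to every other lien.
The other liens, earliest effective date first: C (11 April 2015), F (3 June 2015), B (20 April 2016), E (24 June 2016), A (19 July 2016).
C already ranks below D; the subordination has no effect.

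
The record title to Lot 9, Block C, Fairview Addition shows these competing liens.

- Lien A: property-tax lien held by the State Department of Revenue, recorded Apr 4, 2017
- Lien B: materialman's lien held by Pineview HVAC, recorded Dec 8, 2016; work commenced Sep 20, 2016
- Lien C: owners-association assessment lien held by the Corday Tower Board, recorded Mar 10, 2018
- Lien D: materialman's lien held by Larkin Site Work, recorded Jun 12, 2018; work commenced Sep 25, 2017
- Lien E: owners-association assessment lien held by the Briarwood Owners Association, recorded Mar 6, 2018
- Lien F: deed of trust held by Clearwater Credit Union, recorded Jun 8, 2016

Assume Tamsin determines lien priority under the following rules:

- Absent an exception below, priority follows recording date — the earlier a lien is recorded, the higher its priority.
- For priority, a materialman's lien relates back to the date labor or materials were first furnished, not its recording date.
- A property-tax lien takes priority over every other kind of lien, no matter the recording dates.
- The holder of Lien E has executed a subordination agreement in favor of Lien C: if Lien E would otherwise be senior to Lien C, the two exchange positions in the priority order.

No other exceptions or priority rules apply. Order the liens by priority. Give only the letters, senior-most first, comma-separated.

Adjusting effective dates: B relates back to Sep 20, 2016 (work commenced); D's effective date is Sep 25, 2017, when work began.
A is a property-tax lien, so it outranks all other liens regardless of date.
Ordering the rest by effective date: F (Jun 8, 2016), B (Sep 20, 2016), D (Sep 25, 2017), E (Mar 6, 2018), C (Mar 10, 2018).
E would otherwise be senior to C, so under the subordination agreement E and C exchange positions.

A, F, B, D, C, E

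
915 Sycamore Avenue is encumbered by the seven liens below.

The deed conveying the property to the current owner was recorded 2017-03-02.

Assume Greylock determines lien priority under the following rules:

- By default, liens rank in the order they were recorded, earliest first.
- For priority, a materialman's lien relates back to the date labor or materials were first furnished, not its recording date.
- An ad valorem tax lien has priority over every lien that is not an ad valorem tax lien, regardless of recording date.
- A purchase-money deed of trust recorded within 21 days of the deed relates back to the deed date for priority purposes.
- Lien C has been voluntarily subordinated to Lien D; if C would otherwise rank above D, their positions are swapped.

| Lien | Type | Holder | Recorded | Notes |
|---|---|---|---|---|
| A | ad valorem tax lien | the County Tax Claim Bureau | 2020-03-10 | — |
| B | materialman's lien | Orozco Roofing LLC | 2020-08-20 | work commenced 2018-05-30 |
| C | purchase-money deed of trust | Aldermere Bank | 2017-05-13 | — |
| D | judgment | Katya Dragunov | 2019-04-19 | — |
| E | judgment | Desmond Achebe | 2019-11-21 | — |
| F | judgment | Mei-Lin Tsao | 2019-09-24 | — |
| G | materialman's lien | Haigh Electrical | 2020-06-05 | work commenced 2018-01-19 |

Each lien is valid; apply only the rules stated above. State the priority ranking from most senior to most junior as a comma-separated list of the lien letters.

Effective dates: B's effective date is 2018-05-30, when work began; C was recorded 72 days after the deed, outside the 21-day window, so it keeps its recording date; G is treated as recorded 2018-01-19, the work-commencement date.
A is an ad valorem tax lien and takes priority over every other lien.
The other liens, earliest effective date first: C (2017-05-13), G (2018-01-19), B (2018-05-30), D (2019-04-19), F (2019-09-24), E (2019-11-21).
C is senior to D before the subordination, so the two trade places.

A, D, G, B, C, F, E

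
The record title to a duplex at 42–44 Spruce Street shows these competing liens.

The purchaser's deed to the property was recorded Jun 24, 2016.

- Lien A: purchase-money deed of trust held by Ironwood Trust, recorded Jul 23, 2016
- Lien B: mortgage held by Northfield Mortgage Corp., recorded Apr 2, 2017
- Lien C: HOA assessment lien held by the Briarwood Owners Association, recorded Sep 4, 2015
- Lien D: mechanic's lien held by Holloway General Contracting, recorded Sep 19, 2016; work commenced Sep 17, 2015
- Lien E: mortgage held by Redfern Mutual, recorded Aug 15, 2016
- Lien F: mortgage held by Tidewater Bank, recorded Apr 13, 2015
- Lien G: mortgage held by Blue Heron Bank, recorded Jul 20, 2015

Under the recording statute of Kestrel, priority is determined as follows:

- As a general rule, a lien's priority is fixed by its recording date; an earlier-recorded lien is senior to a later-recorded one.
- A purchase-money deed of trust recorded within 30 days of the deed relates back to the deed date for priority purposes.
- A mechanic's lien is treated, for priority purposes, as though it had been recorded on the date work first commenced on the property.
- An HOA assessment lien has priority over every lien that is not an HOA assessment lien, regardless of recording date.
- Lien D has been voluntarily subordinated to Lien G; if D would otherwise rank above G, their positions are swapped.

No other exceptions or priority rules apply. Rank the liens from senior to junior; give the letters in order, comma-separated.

Effective dates: A relates back to the deed date Jun 24, 2016; D relates back to Sep 17, 2015 (work commenced).
C, as an HOA assessment lien, has superpriority and ranks first.
Remaining liens by effective date: F (Apr 13, 2015), G (Jul 20, 2015), D (Sep 17, 2015), A (Jun 24, 2016), E (Aug 15, 2016), B (Apr 2, 2017).
D is already junior to G, so the subordination agreement changes nothing.

C, F, G, D, A, E, B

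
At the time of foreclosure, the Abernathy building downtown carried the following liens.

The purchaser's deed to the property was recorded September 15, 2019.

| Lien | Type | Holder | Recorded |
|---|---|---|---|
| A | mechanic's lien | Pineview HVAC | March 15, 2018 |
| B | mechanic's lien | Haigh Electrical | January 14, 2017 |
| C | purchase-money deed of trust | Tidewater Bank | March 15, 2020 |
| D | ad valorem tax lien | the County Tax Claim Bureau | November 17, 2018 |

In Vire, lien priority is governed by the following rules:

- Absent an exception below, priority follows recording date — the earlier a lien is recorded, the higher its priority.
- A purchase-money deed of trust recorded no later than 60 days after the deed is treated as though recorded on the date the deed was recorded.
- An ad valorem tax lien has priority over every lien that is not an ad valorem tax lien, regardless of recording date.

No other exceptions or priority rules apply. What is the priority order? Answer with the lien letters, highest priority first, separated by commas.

D, B, A, C

Effective dates: C was recorded 182 days after the deed, outside the 60-day window, so it keeps its recording date.
D is an ad valorem tax lien, so it outranks all other liens regardless of date.
Remaining liens by effective date: B (January 14, 2017), A (March 15, 2018), C (March 15, 2020).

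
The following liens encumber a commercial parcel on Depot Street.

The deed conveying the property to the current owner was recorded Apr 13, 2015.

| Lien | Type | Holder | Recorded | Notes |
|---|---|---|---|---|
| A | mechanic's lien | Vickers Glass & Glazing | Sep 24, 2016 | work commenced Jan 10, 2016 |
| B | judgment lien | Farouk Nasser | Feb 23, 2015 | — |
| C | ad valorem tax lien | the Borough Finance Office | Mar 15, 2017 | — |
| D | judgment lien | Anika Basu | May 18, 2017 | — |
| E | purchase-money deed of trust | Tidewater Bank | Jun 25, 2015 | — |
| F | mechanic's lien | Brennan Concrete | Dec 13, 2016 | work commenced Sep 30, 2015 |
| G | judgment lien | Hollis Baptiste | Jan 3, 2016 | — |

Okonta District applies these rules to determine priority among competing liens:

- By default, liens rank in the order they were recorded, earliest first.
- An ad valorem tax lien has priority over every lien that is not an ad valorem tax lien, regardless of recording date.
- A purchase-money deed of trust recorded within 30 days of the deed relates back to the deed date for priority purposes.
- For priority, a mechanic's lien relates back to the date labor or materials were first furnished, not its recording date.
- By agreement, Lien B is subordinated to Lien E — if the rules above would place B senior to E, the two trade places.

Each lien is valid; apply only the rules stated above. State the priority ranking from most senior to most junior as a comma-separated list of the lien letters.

First, effective dates: A is treated as recorded Jan 10, 2016, the work-commencement date; E was recorded 73 days after the deed — beyond 30 days — so no relation-back applies; F's effective date is Sep 30, 2015, when work began.
C, as an ad valorem tax lien, has superpriority and ranks first.
Remaining liens by effective date: B (Feb 23, 2015), E (Jun 25, 2015), F (Sep 30, 2015), G (Jan 3, 2016), A (Jan 10, 2016), D (May 18, 2017).
Because B would otherwise rank above E, the subordination swaps them.

C, E, B, F, G, A, D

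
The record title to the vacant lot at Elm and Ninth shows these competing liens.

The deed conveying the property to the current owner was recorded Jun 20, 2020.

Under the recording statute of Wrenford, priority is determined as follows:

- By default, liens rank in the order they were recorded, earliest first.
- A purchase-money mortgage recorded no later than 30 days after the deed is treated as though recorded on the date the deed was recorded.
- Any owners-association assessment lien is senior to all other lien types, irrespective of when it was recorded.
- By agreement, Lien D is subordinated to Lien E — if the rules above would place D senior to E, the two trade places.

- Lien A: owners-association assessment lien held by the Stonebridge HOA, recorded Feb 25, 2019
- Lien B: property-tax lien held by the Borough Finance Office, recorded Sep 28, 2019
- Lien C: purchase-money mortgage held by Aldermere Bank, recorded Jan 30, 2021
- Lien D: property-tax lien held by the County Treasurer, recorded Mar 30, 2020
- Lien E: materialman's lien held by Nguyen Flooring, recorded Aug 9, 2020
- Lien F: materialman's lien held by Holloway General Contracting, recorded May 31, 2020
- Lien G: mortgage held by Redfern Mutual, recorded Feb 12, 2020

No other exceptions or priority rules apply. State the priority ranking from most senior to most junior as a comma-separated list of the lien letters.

A, B, G, E, F, D, C

Effective dates after the stated exceptions: C was recorded 224 days after the deed, outside the 30-day window, so it keeps its recording date.
A is an owners-association assessment lien, so it outranks all other liens regardless of date.
Ordering the rest by effective date: B (Sep 28, 2019), G (Feb 12, 2020), D (Mar 30, 2020), F (May 31, 2020), E (Aug 9, 2020), C (Jan 30, 2021).
D is senior to E before the subordination, so the two trade places.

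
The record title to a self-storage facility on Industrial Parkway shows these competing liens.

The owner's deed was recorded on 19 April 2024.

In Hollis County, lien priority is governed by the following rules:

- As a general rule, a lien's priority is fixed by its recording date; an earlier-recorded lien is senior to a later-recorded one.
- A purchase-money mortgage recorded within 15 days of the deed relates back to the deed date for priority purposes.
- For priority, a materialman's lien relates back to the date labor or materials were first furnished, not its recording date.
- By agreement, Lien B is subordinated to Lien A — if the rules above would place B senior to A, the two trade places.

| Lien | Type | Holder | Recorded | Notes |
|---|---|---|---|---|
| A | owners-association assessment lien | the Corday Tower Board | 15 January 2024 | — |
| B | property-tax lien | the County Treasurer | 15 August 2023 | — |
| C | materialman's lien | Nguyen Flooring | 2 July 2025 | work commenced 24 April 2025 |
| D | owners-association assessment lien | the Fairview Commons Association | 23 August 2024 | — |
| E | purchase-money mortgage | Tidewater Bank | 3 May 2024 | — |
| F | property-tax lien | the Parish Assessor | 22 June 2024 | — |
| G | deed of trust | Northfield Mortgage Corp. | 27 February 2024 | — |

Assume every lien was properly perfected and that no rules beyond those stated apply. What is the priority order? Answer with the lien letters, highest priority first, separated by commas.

Adjusting effective dates: C's effective date is 24 April 2025, when work began; E's effective date is the deed date, 19 April 2024.
By effective date: B (15 August 2023), A (15 January 2024), G (27 February 2024), E (19 April 2024), F (22 June 2024), D (23 August 2024), C (24 April 2025).
B is senior to A before the subordination, so the two trade places.

A, B, G, E, F, D, C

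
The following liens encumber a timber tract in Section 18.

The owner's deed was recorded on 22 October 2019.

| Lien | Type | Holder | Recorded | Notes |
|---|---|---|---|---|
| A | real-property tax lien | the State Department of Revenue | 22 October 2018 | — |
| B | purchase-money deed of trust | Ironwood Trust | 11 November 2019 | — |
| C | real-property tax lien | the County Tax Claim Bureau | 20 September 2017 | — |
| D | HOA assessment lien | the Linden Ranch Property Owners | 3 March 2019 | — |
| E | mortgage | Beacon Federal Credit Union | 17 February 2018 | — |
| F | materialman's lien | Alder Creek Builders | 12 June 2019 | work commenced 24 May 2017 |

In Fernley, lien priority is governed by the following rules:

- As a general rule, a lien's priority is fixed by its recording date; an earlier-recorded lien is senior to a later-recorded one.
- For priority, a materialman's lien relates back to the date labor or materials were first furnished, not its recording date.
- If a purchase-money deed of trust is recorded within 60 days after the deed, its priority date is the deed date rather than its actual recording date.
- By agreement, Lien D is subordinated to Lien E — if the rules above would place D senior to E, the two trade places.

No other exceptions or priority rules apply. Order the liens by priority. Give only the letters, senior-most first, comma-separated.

First, effective dates: B relates back to the deed date 22 October 2019; F's effective date is 24 May 2017, when work began.
By effective date: F (24 May 2017), C (20 September 2017), E (17 February 2018), A (22 October 2018), D (3 March 2019), B (22 October 2019).
Since D is not senior to E, the subordination leaves the order unchanged.

F, C, E, A, D, B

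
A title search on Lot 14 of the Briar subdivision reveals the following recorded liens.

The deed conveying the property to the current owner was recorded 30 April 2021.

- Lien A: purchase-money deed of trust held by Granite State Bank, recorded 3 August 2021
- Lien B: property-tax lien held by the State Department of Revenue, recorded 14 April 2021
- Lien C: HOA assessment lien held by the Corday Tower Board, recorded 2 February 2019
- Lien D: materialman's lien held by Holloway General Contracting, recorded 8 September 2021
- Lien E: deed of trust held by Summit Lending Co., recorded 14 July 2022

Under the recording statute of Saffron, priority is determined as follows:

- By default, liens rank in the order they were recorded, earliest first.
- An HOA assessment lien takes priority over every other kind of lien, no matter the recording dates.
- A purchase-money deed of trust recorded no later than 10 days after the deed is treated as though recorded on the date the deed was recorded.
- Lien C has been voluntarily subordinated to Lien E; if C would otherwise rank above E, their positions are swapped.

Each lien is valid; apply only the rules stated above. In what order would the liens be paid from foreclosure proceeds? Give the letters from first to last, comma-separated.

Adjusting effective dates: A missed the 10-day window (95 days after the deed), so its recording date stands.
C is an HOA assessment lien, so it outranks all other liens regardless of date.
Among the remaining liens, by effective date: B (14 April 2021), A (3 August 2021), D (8 September 2021), E (14 July 2022).
Because C would otherwise rank above E, the subordination swaps them.

E, B, A, D, C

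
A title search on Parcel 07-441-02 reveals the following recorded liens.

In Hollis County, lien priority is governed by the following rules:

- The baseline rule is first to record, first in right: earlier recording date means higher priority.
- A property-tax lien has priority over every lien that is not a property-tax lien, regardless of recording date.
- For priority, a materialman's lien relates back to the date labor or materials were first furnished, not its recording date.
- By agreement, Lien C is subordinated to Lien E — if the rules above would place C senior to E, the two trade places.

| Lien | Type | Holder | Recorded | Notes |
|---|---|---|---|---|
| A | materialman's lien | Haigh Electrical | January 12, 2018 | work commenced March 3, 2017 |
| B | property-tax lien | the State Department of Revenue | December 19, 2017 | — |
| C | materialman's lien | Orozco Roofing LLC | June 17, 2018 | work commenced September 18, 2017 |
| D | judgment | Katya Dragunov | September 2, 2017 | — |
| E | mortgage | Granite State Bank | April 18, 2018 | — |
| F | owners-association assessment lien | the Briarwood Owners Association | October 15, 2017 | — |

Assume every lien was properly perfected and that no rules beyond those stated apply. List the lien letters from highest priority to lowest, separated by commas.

Effective dates after the stated exceptions: A relates back to March 3, 2017 (work commenced); C's effective date is September 18, 2017, when work began.
B is a property-tax lien, so it outranks all other liens regardless of date.
Remaining liens by effective date: A (March 3, 2017), D (September 2, 2017), C (September 18, 2017), F (October 15, 2017), E (April 18, 2018).
C is senior to E before the subordination, so the two trade places.

B, A, D, E, F, C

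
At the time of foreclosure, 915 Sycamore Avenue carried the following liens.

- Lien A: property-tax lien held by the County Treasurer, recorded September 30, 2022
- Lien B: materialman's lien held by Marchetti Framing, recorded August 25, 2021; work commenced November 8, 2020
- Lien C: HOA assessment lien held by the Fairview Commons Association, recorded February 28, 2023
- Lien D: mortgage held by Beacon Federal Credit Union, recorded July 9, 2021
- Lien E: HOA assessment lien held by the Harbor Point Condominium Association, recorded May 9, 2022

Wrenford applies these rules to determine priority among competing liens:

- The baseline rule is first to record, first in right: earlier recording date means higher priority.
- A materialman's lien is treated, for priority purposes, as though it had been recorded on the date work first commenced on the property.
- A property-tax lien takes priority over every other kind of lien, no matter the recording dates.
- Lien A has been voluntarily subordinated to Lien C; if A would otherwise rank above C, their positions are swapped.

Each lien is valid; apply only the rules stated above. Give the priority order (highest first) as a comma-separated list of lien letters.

C, B, D, E, A

Effective dates: B's effective date is November 8, 2020, when work began.
As a property-tax lien, A is senior to every other lien.
Among the remaining liens, by effective date: B (November 8, 2020), D (July 9, 2021), E (May 9, 2022), C (February 28, 2023).
A is senior to C before the subordination, so the two trade places.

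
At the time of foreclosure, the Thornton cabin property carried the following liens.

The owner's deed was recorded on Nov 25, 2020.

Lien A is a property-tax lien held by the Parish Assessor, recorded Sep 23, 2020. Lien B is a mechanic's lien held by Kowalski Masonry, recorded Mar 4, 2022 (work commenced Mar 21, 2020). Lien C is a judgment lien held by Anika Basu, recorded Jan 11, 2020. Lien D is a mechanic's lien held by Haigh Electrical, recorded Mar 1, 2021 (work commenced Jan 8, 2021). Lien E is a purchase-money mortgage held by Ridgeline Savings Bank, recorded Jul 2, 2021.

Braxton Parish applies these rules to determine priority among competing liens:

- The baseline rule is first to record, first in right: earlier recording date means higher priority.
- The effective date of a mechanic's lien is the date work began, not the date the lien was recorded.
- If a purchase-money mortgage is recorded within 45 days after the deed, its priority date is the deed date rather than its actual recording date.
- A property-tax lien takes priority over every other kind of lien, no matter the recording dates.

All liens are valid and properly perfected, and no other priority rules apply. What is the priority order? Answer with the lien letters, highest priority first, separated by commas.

Effective dates after the stated exceptions: B's effective date is Mar 21, 2020, when work began; D is treated as recorded Jan 8, 2021, the work-commencement date; E missed the 45-day window (219 days after the deed), so its recording date stands.
A, as a property-tax lien, has superpriority and ranks first.
Ordering the rest by effective date: C (Jan 11, 2020), B (Mar 21, 2020), D (Jan 8, 2021), E (Jul 2, 2021).

A, C, B, D, E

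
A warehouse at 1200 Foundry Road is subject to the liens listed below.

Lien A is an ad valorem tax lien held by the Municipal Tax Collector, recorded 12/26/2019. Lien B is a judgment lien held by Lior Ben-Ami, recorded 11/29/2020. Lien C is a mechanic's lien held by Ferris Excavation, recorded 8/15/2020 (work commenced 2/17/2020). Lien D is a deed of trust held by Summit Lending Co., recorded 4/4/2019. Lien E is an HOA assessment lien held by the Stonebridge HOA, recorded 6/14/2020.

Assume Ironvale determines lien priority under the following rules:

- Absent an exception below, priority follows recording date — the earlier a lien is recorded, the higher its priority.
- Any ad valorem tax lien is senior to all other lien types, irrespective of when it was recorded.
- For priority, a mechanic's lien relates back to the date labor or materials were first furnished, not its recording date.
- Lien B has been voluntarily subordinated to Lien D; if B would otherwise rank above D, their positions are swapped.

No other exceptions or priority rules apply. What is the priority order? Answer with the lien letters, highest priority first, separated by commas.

A, D, C, E, B

First, effective dates: C's effective date is 2/17/2020, when work began.
As an ad valorem tax lien, A is senior to every other lien.
Among the remaining liens, by effective date: D (4/4/2019), C (2/17/2020), E (6/14/2020), B (11/29/2020).
B is already junior to D, so the subordination agreement changes nothing.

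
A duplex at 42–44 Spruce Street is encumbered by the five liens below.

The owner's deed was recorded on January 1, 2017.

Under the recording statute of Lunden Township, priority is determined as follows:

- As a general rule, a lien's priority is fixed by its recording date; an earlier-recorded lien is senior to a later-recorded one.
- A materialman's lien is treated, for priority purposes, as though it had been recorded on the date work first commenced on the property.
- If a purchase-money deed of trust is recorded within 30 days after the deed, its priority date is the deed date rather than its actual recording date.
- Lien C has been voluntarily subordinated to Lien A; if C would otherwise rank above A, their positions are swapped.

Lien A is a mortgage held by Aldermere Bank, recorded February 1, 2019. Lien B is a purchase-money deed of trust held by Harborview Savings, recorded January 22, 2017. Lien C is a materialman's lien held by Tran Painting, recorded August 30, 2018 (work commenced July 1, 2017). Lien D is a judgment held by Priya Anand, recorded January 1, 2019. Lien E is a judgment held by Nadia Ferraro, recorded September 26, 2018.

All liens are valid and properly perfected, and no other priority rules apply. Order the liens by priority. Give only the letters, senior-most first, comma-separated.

B, A, E, D, C

First, effective dates: B's effective date is the deed date, January 1, 2017; C's effective date is July 1, 2017, when work began.
By effective date, earliest first: B (January 1, 2017), C (July 1, 2017), E (September 26, 2018), D (January 1, 2019), A (February 1, 2019).
The subordination applies — C was senior to A — so C and A swap.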